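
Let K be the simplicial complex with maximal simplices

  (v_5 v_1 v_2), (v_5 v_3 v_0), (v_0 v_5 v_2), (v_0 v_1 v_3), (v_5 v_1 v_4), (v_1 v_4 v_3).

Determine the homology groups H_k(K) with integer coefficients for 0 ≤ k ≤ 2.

H_0 ≅ Z,  H_1 ≅ Z,  H_2 = 0.

K has 6 vertices, 12 edges, 6 triangles.
rank ∂_0 = 0, rank ∂_1 = 5 ⇒ b_0 = 6 − 0 − 5 = 1; all invariant factors of ∂_1 are 1 so no torsion. So H_0 = Z.
rank ∂_1 = 5, rank ∂_2 = 6 ⇒ b_1 = 12 − 5 − 6 = 1; all invariant factors of ∂_2 are 1 so no torsion. So H_1 = Z.
rank ∂_2 = 6, rank ∂_3 = 0 ⇒ b_2 = 6 − 6 − 0 = 0. So H_2 = 0.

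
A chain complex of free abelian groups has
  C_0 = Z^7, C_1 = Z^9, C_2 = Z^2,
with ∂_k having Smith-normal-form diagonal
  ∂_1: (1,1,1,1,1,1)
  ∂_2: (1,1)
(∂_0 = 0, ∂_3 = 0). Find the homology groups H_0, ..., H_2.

H_0: b_0 = 7 − 0 − 6 = 1; torsion from ∂_1 factors > 1: none. So H_0 ≅ Z.
H_1: b_1 = 9 − 6 − 2 = 1; torsion from ∂_2 factors > 1: none. So H_1 ≅ Z.
H_2: b_2 = 2 − 2 − 0 = 0; torsion from ∂_3 factors > 1: none. So H_2 ≅ 0.

H_0 ≅ Z,  H_1 ≅ Z,  H_2 = 0.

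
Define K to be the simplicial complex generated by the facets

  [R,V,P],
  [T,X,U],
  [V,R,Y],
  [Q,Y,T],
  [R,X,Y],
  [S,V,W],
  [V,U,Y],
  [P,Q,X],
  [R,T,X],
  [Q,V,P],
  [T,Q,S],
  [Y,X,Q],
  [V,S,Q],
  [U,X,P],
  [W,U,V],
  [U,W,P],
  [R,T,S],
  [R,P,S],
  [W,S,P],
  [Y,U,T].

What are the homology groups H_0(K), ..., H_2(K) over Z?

H_0 ≅ Z,  H_1 ≅ Z × Z/2,  H_2 = 0.

Order the vertices as P < Q < R < S < T < U < V < W < X < Y. Listing each simplex with vertices in this order, K has dimension 2 with simplices:

  0-simplices (10): P, Q, R, S, T, U, V, W, X, Y
  1-simplices (30): PQ, PR, PS, PU, PV, PW, PX, QS, QT, QV, QX, QY, RS, RT, RV, RX, RY, ST, SV, SW, TU, TX, TY, UV, UW, UX, UY, VW, VY, XY
  2-simplices (20): PQV, PQX, PRS, PRV, PSW, PUW, PUX, QST, QSV, QTY, QXY, RST, RTX, RVY, RXY, SVW, TUX, TUY, UVW, UVY

Hence C_0 ≅ Z^10, C_1 ≅ Z^30, C_2 ≅ Z^20.

∂_1: C_1 → C_0 is given by ∂[p,q] = [q] − [p].
As a 10×30 matrix over Z this has rank 9, with invariant factors (1,1,1,1,1,1,1,1,1).

Boundary ∂_2: C_2 → C_1 sends each 2-simplex [p,q,r] to [q,r] − [p,r] + [p,q]. For instance
  ∂RTX = TX − RX + RT,
  ∂PUX = UX − PX + PU.
As a 30×20 matrix over Z this has rank 20, with invariant factors (1,1,1,1,1,1,1,1,1,1,1,1,1,1,1,1,1,1,1,2).

Now H_k = ker ∂_k / im ∂_{k+1}, so:

  H_0: rank C_0 − rank ∂_1 = 10 − 9 = 1, and the invariant factors of ∂_1 are all 1, so H_0 ≅ Z.
  H_1: rank ker ∂_1 − rank ∂_2 = (30 − 9) − 20 = 1, and ∂_2 has invariant factor 2 > 1, so H_1 ≅ Z × Z/2.
  H_2: rank ker ∂_2 − rank ∂_3 = (20 − 20) − 0 = 0, and there is no ∂_3, so H_2 ≅ 0.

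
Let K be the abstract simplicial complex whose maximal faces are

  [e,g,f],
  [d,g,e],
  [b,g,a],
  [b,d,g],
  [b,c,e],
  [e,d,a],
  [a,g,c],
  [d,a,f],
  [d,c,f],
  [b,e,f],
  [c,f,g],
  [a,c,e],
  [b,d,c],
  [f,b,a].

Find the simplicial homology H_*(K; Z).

H_0 = Z,  H_1 = Z^2,  H_2 = Z.

K has 7 vertices, 21 edges, 14 triangles.
rank ∂_0 = 0, rank ∂_1 = 6 ⇒ b_0 = 7 − 0 − 6 = 1; all invariant factors of ∂_1 are 1 so no torsion. So H_0 ≅ Z.
rank ∂_1 = 6, rank ∂_2 = 13 ⇒ b_1 = 21 − 6 − 13 = 2; all invariant factors of ∂_2 are 1 so no torsion. So H_1 ≅ Z^2.
rank ∂_2 = 13, rank ∂_3 = 0 ⇒ b_2 = 14 − 13 − 0 = 1. So H_2 ≅ Z.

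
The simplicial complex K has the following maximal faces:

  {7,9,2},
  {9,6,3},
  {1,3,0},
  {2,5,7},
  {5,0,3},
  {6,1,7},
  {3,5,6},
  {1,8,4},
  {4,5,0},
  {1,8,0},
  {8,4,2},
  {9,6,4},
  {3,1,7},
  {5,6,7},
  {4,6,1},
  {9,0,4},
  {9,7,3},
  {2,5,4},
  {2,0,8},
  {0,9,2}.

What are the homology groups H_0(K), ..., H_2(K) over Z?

K has 10 vertices, 30 edges, 20 triangles.
rank ∂_0 = 0, rank ∂_1 = 9 ⇒ b_0 = 10 − 0 − 9 = 1; all invariant factors of ∂_1 are 1 so no torsion. So H_0 ≅ Z.
rank ∂_1 = 9, rank ∂_2 = 20 ⇒ b_1 = 30 − 9 − 20 = 1; ∂_2 has invariant factor(s) [2] giving torsion. So H_1 ≅ Z ⊕ Z/2.
rank ∂_2 = 20, rank ∂_3 = 0 ⇒ b_2 = 20 − 20 − 0 = 0. So H_2 ≅ 0.

H_0 ≅ Z,  H_1 ≅ Z ⊕ Z/2,  H_2 = 0.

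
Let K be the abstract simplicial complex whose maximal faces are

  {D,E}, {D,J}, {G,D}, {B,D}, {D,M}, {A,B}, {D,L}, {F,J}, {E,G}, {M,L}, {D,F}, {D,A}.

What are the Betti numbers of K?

b_0 = 1, b_1 = 4.

Fix the vertex order A < B < D < E < F < G < J < L < M and write every simplex with vertices in increasing order. Then dim K = 1 and the simplices of K are:

  0-simplices (9): A, B, D, E, F, G, J, L, M
  1-simplices (12): AB, AD, BD, DE, DF, DG, DJ, DL, DM, EG, FJ, LM

Hence C_0 ≅ Z^9, C_1 ≅ Z^12.

The boundary map ∂_1: C_1 → C_0 sends each edge [p,q] (with p < q) to q − p.
The resulting 9×12 matrix has rank 8, and its Smith normal form has invariant factors (1,1,1,1,1,1,1,1).

From H_k ≅ ker(∂_k) / im(∂_{k+1}) we obtain:

  H_0: rank C_0 − rank ∂_1 = 9 − 8 = 1, and the invariant factors of ∂_1 are all 1, so H_0 ≅ Z.
  H_1: rank ker ∂_1 − rank ∂_2 = (12 − 8) − 0 = 4, and there is no ∂_2, so H_1 ≅ Z^4.

As a check, the Euler characteristic is 9 − 12 = -3, which agrees with 1 − 4 = -3.
(K is a triangulation of a wedge of 4 circles.)

Hence the Betti numbers are b_0 = 1, b_1 = 4.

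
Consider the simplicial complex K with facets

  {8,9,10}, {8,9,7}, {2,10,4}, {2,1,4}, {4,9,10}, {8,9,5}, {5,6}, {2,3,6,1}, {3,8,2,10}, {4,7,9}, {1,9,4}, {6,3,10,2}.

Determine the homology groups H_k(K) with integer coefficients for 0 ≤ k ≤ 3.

Fix the vertex order 1 < 2 < 3 < 4 < 5 < 6 < 7 < 8 < 9 < 10 and write every simplex with vertices in increasing order. Then dim K = 3 and the simplices of K are:

  0-simplices (10): [1], [2], [3], [4], [5], [6], [7], [8], [9], [10]
  1-simplices (25): (25 of them)
  2-simplices (18): (18 of them)
  3-simplices (3): [1,2,3,6], [2,3,6,10], [2,3,8,10]

giving chain groups C_0 ≅ Z^10, C_1 ≅ Z^25, C_2 ≅ Z^18, C_3 ≅ Z^3.

Boundary ∂_1: C_1 → C_0 is given by ∂[p,q] = [q] − [p].
The resulting 10×25 matrix has rank 9, and its Smith normal form has invariant factors (1,1,1,1,1,1,1,1,1).

∂_2: C_2 → C_1 sends each 2-simplex [p,q,r] to [q,r] − [p,r] + [p,q]. For instance
  ∂[8,9,10] = [9,10] − [8,10] + [8,9],
  ∂[7,8,9] = [8,9] − [7,9] + [7,8].
This gives a 25×18 integer matrix of rank 15; reducing to Smith normal form yields diagonal entries (1,1,1,1,1,1,1,1,1,1,1,1,1,1,1).

Boundary ∂_3: C_3 → C_2 sends each 3-simplex σ to the alternating sum Σ_i (−1)^i (σ with its i-th vertex removed). For instance
  ∂[2,3,6,10] = [3,6,10] − [2,6,10] + [2,3,10] − [2,3,6],
  ∂[1,2,3,6] = [2,3,6] − [1,3,6] + [1,2,6] − [1,2,3].
The resulting 18×3 matrix has rank 3, and its Smith normal form has invariant factors (1,1,1).

Now H_k = ker ∂_k / im ∂_{k+1}, so:

  H_0: rank C_0 − rank ∂_1 = 10 − 9 = 1, and the invariant factors of ∂_1 are all 1, so H_0 = Z.
  H_1: rank ker ∂_1 − rank ∂_2 = (25 − 9) − 15 = 1, and the invariant factors of ∂_2 are all 1, so H_1 = Z.
  H_2: rank ker ∂_2 − rank ∂_3 = (18 − 15) − 3 = 0, and the invariant factors of ∂_3 are all 1, so H_2 = 0.
  H_3: rank ker ∂_3 − rank ∂_4 = (3 − 3) − 0 = 0, and there is no ∂_4, so H_3 = 0.

H_0 = Z,  H_1 = Z,  H_2 = 0,  H_3 = 0.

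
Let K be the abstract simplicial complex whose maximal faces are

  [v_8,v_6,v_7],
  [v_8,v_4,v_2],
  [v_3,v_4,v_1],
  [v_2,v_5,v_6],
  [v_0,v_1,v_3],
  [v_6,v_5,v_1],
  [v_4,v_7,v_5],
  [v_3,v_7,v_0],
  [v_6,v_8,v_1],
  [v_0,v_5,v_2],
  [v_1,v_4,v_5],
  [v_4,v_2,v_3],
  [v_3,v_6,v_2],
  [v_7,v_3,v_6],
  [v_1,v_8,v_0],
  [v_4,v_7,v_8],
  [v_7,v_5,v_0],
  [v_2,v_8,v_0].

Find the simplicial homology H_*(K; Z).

We work with the vertex ordering v_0 < v_1 < v_2 < v_3 < v_4 < v_5 < v_6 < v_7 < v_8. The simplices of K, each written with vertices in increasing order, are:

  0-simplices (9): [v_0], [v_1], [v_2], [v_3], [v_4], [v_5], [v_6], [v_7], [v_8]
  1-simplices (27): (27 of them)
  2-simplices (18): (18 of them)

Hence C_0 ≅ Z^9, C_1 ≅ Z^27, C_2 ≅ Z^18.

Boundary ∂_1: C_1 → C_0 sends each edge [p,q] (with p < q) to q − p.
As a 9×27 matrix over Z this has rank 8, with invariant factors (1,1,1,1,1,1,1,1).

The boundary map ∂_2: C_2 → C_1 sends each 2-simplex [p,q,r] to [q,r] − [p,r] + [p,q]. For instance
  ∂[v_0,v_1,v_3] = [v_1,v_3] − [v_0,v_3] + [v_0,v_1],
  ∂[v_4,v_7,v_8] = [v_7,v_8] − [v_4,v_8] + [v_4,v_7].
As a 27×18 matrix over Z this has rank 17, with invariant factors (1,1,1,1,1,1,1,1,1,1,1,1,1,1,1,1,1).

Reading off H_k = ker ∂_k / im ∂_{k+1}:

  H_0: rank C_0 − rank ∂_1 = 9 − 8 = 1, and the invariant factors of ∂_1 are all 1, so H_0 ≅ Z.
  H_1: rank ker ∂_1 − rank ∂_2 = (27 − 8) − 17 = 2, and the invariant factors of ∂_2 are all 1, so H_1 ≅ Z^2.
  H_2: rank ker ∂_2 − rank ∂_3 = (18 − 17) − 0 = 1, and there is no ∂_3, so H_2 ≅ Z.

As a check, the Euler characteristic is 9 − 27 + 18 = 0, which agrees with 1 − 2 + 1 = 0.
(K is a triangulation of the torus T^2.)

H_0 = Z,  H_1 = Z^2,  H_2 = Z.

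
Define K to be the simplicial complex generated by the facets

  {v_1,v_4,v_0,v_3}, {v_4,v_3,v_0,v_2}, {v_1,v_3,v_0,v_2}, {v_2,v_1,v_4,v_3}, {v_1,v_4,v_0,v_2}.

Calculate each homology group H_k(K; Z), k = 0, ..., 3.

Take the total order v_0 < v_1 < v_2 < v_3 < v_4 on the vertex set. Then K (dimension 3) consists of the simplices:

  0-simplices (5): [v_0], [v_1], [v_2], [v_3], [v_4]
  1-simplices (10): [v_0,v_1], [v_0,v_2], [v_0,v_3], [v_0,v_4], [v_1,v_2], [v_1,v_3], [v_1,v_4], [v_2,v_3], [v_2,v_4], [v_3,v_4]
  2-simplices (10): [v_0,v_1,v_2], [v_0,v_1,v_3], [v_0,v_1,v_4], [v_0,v_2,v_3], [v_0,v_2,v_4], [v_0,v_3,v_4], [v_1,v_2,v_3], [v_1,v_2,v_4], [v_1,v_3,v_4], [v_2,v_3,v_4]
  3-simplices (5): [v_0,v_1,v_2,v_3], [v_0,v_1,v_2,v_4], [v_0,v_1,v_3,v_4], [v_0,v_2,v_3,v_4], [v_1,v_2,v_3,v_4]

so the chain groups are C_0 ≅ Z^5, C_1 ≅ Z^10, C_2 ≅ Z^10, C_3 ≅ Z^5.

The boundary map ∂_1: C_1 → C_0 is given by ∂[p,q] = [q] − [p].
The 5×10 boundary matrix has rank 4 and Smith normal form diag(1,1,1,1).

The boundary map ∂_2: C_2 → C_1 acts by ∂[p,q,r] = [q,r] − [p,r] + [p,q]. For instance
  ∂[v_0,v_1,v_2] = [v_1,v_2] − [v_0,v_2] + [v_0,v_1],
  ∂[v_0,v_1,v_4] = [v_1,v_4] − [v_0,v_4] + [v_0,v_1].
As a 10×10 matrix over Z this has rank 6, with invariant factors (1,1,1,1,1,1).

Boundary ∂_3: C_3 → C_2 sends each 3-simplex σ to the alternating sum Σ_i (−1)^i (σ with its i-th vertex removed). For instance
  ∂[v_0,v_1,v_3,v_4] = [v_1,v_3,v_4] − [v_0,v_3,v_4] + [v_0,v_1,v_4] − [v_0,v_1,v_3],
  ∂[v_1,v_2,v_3,v_4] = [v_2,v_3,v_4] − [v_1,v_3,v_4] + [v_1,v_2,v_4] − [v_1,v_2,v_3].
The resulting 10×5 matrix has rank 4, and its Smith normal form has invariant factors (1,1,1,1).

Computing H_k = (kernel of ∂_k) / (image of ∂_{k+1}):

  H_0: rank C_0 − rank ∂_1 = 5 − 4 = 1, and the invariant factors of ∂_1 are all 1, so H_0 = Z.
  H_1: rank ker ∂_1 − rank ∂_2 = (10 − 4) − 6 = 0, and the invariant factors of ∂_2 are all 1, so H_1 = 0.
  H_2: rank ker ∂_2 − rank ∂_3 = (10 − 6) − 4 = 0, and the invariant factors of ∂_3 are all 1, so H_2 = 0.
  H_3: rank ker ∂_3 − rank ∂_4 = (5 − 4) − 0 = 1, and there is no ∂_4, so H_3 = Z.

As a check, the Euler characteristic is 5 − 10 + 10 − 5 = 0, which agrees with 1 − 0 + 0 − 1 = 0.

H_0 ≅ Z,  H_1 = 0,  H_2 = 0,  H_3 ≅ Z.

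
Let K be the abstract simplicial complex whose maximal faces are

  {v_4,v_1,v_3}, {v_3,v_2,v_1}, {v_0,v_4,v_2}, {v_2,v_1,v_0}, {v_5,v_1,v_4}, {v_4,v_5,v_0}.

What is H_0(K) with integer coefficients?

H_0 ≅ Z.

We work with the vertex ordering v_0 < v_1 < v_2 < v_3 < v_4 < v_5. The simplices of K, each written with vertices in increasing order, are:

  0-simplices (6): [v_0], [v_1], [v_2], [v_3], [v_4], [v_5]
  1-simplices (12): [v_0,v_1], [v_0,v_2], [v_0,v_4], [v_0,v_5], [v_1,v_2], [v_1,v_3], [v_1,v_4], [v_1,v_5], [v_2,v_3], [v_2,v_4], [v_3,v_4], [v_4,v_5]
  2-simplices (6): [v_0,v_1,v_2], [v_0,v_2,v_4], [v_0,v_4,v_5], [v_1,v_2,v_3], [v_1,v_3,v_4], [v_1,v_4,v_5]

giving chain groups C_0 ≅ Z^6, C_1 ≅ Z^12, C_2 ≅ Z^6.

∂_1: C_1 → C_0 is given by ∂[p,q] = [q] − [p].
The resulting 6×12 matrix has rank 5, and its Smith normal form has invariant factors (1,1,1,1,1).

∂_2: C_2 → C_1 sends each 2-simplex [p,q,r] to [q,r] − [p,r] + [p,q]. For instance
  ∂[v_0,v_1,v_2] = [v_1,v_2] − [v_0,v_2] + [v_0,v_1],
  ∂[v_0,v_2,v_4] = [v_2,v_4] − [v_0,v_4] + [v_0,v_2].
This gives a 12×6 integer matrix of rank 6; reducing to Smith normal form yields diagonal entries (1,1,1,1,1,1).

Reading off H_k = ker ∂_k / im ∂_{k+1}:

  H_0: rank C_0 − rank ∂_1 = 6 − 5 = 1, and the invariant factors of ∂_1 are all 1, so H_0 ≅ Z.

(K is a triangulation of the cylinder S^1 x I.)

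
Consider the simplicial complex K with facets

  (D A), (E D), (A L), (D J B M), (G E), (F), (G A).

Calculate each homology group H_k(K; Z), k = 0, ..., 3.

H_0 ≅ Z^2,  H_1 ≅ Z,  H_2 = 0,  H_3 = 0.

Take the total order A < B < D < E < F < G < J < L < M on the vertex set. Then K (dimension 3) consists of the simplices:

  0-simplices (9): A, B, D, E, F, G, J, L, M
  1-simplices (11): AD, AG, AL, BD, BJ, BM, DE, DJ, DM, EG, JM
  2-simplices (4): BDJ, BDM, BJM, DJM
  3-simplices (1): BDJM

giving chain groups C_0 ≅ Z^9, C_1 ≅ Z^11, C_2 ≅ Z^4, C_3 ≅ Z^1.

∂_1: C_1 → C_0 sends each edge [p,q] (with p < q) to q − p.
The resulting 9×11 matrix has rank 7, and its Smith normal form has invariant factors (1,1,1,1,1,1,1).

The boundary map ∂_2: C_2 → C_1 sends each 2-simplex [p,q,r] to [q,r] − [p,r] + [p,q]. For instance
  ∂BJM = JM − BM + BJ,
  ∂DJM = JM − DM + DJ.
The 11×4 boundary matrix has rank 3 and Smith normal form diag(1,1,1).

∂_3: C_3 → C_2 sends each 3-simplex σ to the alternating sum Σ_i (−1)^i (σ with its i-th vertex removed). For instance
  ∂BDJM = DJM − BJM + BDM − BDJ.
As a 4×1 matrix over Z this has rank 1, with invariant factors (1).

Reading off H_k = ker ∂_k / im ∂_{k+1}:

  H_0: rank C_0 − rank ∂_1 = 9 − 7 = 2, and the invariant factors of ∂_1 are all 1, so H_0 ≅ Z^2.
  H_1: rank ker ∂_1 − rank ∂_2 = (11 − 7) − 3 = 1, and the invariant factors of ∂_2 are all 1, so H_1 ≅ Z.
  H_2: rank ker ∂_2 − rank ∂_3 = (4 − 3) − 1 = 0, and the invariant factors of ∂_3 are all 1, so H_2 ≅ 0.
  H_3: rank ker ∂_3 − rank ∂_4 = (1 − 1) − 0 = 0, and there is no ∂_4, so H_3 ≅ 0.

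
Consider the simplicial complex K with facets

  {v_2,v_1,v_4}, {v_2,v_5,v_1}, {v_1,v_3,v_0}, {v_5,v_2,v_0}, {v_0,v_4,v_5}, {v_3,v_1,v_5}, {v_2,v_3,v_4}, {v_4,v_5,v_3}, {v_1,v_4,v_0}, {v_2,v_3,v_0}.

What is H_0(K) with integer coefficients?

H_0 = Z.

We work with the vertex ordering v_0 < v_1 < v_2 < v_3 < v_4 < v_5. The simplices of K, each written with vertices in increasing order, are:

  0-simplices (6): [v_0], [v_1], [v_2], [v_3], [v_4], [v_5]
  1-simplices (15): (15 of them)
  2-simplices (10): [v_0,v_1,v_3], [v_0,v_1,v_4], [v_0,v_2,v_3], [v_0,v_2,v_5], [v_0,v_4,v_5], [v_1,v_2,v_4], [v_1,v_2,v_5], [v_1,v_3,v_5], [v_2,v_3,v_4], [v_3,v_4,v_5]

giving chain groups C_0 ≅ Z^6, C_1 ≅ Z^15, C_2 ≅ Z^10.

The boundary map ∂_1: C_1 → C_0 maps an edge to its endpoints' difference, ∂[p,q] = q − p.
The 6×15 boundary matrix has rank 5 and Smith normal form diag(1,1,1,1,1).

∂_2: C_2 → C_1 maps a triangle to the signed sum of its edges. For instance
  ∂[v_3,v_4,v_5] = [v_4,v_5] − [v_3,v_5] + [v_3,v_4],
  ∂[v_0,v_2,v_3] = [v_2,v_3] − [v_0,v_3] + [v_0,v_2].
This gives a 15×10 integer matrix of rank 10; reducing to Smith normal form yields diagonal entries (1,1,1,1,1,1,1,1,1,2).

Reading off H_k = ker ∂_k / im ∂_{k+1}:

  H_0: rank C_0 − rank ∂_1 = 6 − 5 = 1, and the invariant factors of ∂_1 are all 1, so H_0 = Z.

(K is a triangulation of the real projective plane RP^2.)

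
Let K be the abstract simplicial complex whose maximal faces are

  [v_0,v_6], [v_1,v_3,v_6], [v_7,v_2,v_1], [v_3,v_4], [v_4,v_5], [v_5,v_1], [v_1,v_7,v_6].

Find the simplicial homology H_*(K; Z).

Take the total order v_0 < v_1 < v_2 < v_3 < v_4 < v_5 < v_6 < v_7 on the vertex set. Then K (dimension 2) consists of the simplices:

  0-simplices (8): [v_0], [v_1], [v_2], [v_3], [v_4], [v_5], [v_6], [v_7]
  1-simplices (11): [v_0,v_6], [v_1,v_2], [v_1,v_3], [v_1,v_5], [v_1,v_6], [v_1,v_7], [v_2,v_7], [v_3,v_4], [v_3,v_6], [v_4,v_5], [v_6,v_7]
  2-simplices (3): [v_1,v_2,v_7], [v_1,v_3,v_6], [v_1,v_6,v_7]

giving chain groups C_0 ≅ Z^8, C_1 ≅ Z^11, C_2 ≅ Z^3.

∂_1: C_1 → C_0 sends each edge [p,q] (with p < q) to q − p.
This gives a 8×11 integer matrix of rank 7; reducing to Smith normal form yields diagonal entries (1,1,1,1,1,1,1).

∂_2: C_2 → C_1 sends each 2-simplex [p,q,r] to [q,r] − [p,r] + [p,q]. For instance
  ∂[v_1,v_6,v_7] = [v_6,v_7] − [v_1,v_7] + [v_1,v_6],
  ∂[v_1,v_3,v_6] = [v_3,v_6] − [v_1,v_6] + [v_1,v_3].
The resulting 11×3 matrix has rank 3, and its Smith normal form has invariant factors (1,1,1).

From H_k ≅ ker(∂_k) / im(∂_{k+1}) we obtain:

  H_0: rank C_0 − rank ∂_1 = 8 − 7 = 1, and the invariant factors of ∂_1 are all 1, so H_0 ≅ Z.
  H_1: rank ker ∂_1 − rank ∂_2 = (11 − 7) − 3 = 1, and the invariant factors of ∂_2 are all 1, so H_1 ≅ Z.
  H_2: rank ker ∂_2 − rank ∂_3 = (3 − 3) − 0 = 0, and there is no ∂_3, so H_2 ≅ 0.

H_0 ≅ Z,  H_1 ≅ Z,  H_2 = 0.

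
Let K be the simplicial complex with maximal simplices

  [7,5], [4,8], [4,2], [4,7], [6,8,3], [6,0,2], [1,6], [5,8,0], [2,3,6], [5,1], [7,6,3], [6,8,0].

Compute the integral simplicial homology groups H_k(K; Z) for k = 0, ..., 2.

Fix the vertex order 0 < 1 < 2 < 3 < 4 < 5 < 6 < 7 < 8 and write every simplex with vertices in increasing order. Then dim K = 2 and the simplices of K are:

  0-simplices (9): [0], [1], [2], [3], [4], [5], [6], [7], [8]
  1-simplices (18): [0,2], [0,5], [0,6], [0,8], [1,5], [1,6], [2,3], [2,4], [2,6], [3,6], [3,7], [3,8], [4,7], [4,8], [5,7], [5,8], [6,7], [6,8]
  2-simplices (6): [0,2,6], [0,5,8], [0,6,8], [2,3,6], [3,6,7], [3,6,8]

Hence C_0 ≅ Z^9, C_1 ≅ Z^18, C_2 ≅ Z^6.

The boundary map ∂_1: C_1 → C_0 is given by ∂[p,q] = [q] − [p]. For instance
  ∂[0,5] = [5] − [0].
The 9×18 boundary matrix has rank 8 and Smith normal form diag(1,1,1,1,1,1,1,1).

The boundary map ∂_2: C_2 → C_1 sends each 2-simplex [p,q,r] to [q,r] − [p,r] + [p,q]. For instance
  ∂[0,2,6] = [2,6] − [0,6] + [0,2],
  ∂[0,5,8] = [5,8] − [0,8] + [0,5].
This gives a 18×6 integer matrix of rank 6; reducing to Smith normal form yields diagonal entries (1,1,1,1,1,1).

From H_k ≅ ker(∂_k) / im(∂_{k+1}) we obtain:

  H_0: rank C_0 − rank ∂_1 = 9 − 8 = 1, and the invariant factors of ∂_1 are all 1, so H_0 = Z.
  H_1: rank ker ∂_1 − rank ∂_2 = (18 − 8) − 6 = 4, and the invariant factors of ∂_2 are all 1, so H_1 = Z^4.
  H_2: rank ker ∂_2 − rank ∂_3 = (6 − 6) − 0 = 0, and there is no ∂_3, so H_2 = 0.

H_0 = Z,  H_1 = Z^4,  H_2 = 0.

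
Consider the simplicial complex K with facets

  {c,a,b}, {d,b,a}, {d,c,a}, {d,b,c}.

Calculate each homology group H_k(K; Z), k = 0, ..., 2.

Fix the vertex order a < b < c < d and write every simplex with vertices in increasing order. Then dim K = 2 and the simplices of K are:

  0-simplices (4): a, b, c, d
  1-simplices (6): ab, ac, ad, bc, bd, cd
  2-simplices (4): abc, abd, acd, bcd

Hence C_0 ≅ Z^4, C_1 ≅ Z^6, C_2 ≅ Z^4.

Boundary ∂_1: C_1 → C_0 maps an edge to its endpoints' difference, ∂[p,q] = q − p. For instance
  ∂cd = d − c.
As a 4×6 matrix over Z this has rank 3, with invariant factors (1,1,1).

∂_2: C_2 → C_1 acts by ∂[p,q,r] = [q,r] − [p,r] + [p,q]. For instance
  ∂abc = bc − ac + ab,
  ∂abd = bd − ad + ab.
The 6×4 boundary matrix has rank 3 and Smith normal form diag(1,1,1).

Computing H_k = (kernel of ∂_k) / (image of ∂_{k+1}):

  H_0: rank C_0 − rank ∂_1 = 4 − 3 = 1, and the invariant factors of ∂_1 are all 1, so H_0 = Z.
  H_1: rank ker ∂_1 − rank ∂_2 = (6 − 3) − 3 = 0, and the invariant factors of ∂_2 are all 1, so H_1 = 0.
  H_2: rank ker ∂_2 − rank ∂_3 = (4 − 3) − 0 = 1, and there is no ∂_3, so H_2 = Z.

H_0 = Z,  H_1 = 0,  H_2 = Z.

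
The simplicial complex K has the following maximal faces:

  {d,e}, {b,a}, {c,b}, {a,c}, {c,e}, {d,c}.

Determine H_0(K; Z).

Take the total order a < b < c < d < e on the vertex set. Then K (dimension 1) consists of the simplices:

  0-simplices (5): a, b, c, d, e
  1-simplices (6): ab, ac, bc, cd, ce, de

giving chain groups C_0 ≅ Z^5, C_1 ≅ Z^6.

Boundary ∂_1: C_1 → C_0 sends each edge [p,q] (with p < q) to q − p.
The resulting 5×6 matrix has rank 4, and its Smith normal form has invariant factors (1,1,1,1).

From H_k ≅ ker(∂_k) / im(∂_{k+1}) we obtain:

  H_0: rank C_0 − rank ∂_1 = 5 − 4 = 1, and the invariant factors of ∂_1 are all 1, so H_0 ≅ Z.

H_0 = Z.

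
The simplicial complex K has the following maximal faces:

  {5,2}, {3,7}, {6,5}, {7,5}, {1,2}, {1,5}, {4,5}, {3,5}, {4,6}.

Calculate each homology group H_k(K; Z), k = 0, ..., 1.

H_0 ≅ Z,  H_1 ≅ Z^3.

We work with the vertex ordering 1 < 2 < 3 < 4 < 5 < 6 < 7. The simplices of K, each written with vertices in increasing order, are:

  0-simplices (7): [1], [2], [3], [4], [5], [6], [7]
  1-simplices (9): [1,2], [1,5], [2,5], [3,5], [3,7], [4,5], [4,6], [5,6], [5,7]

Hence C_0 ≅ Z^7, C_1 ≅ Z^9.

∂_1: C_1 → C_0 maps an edge to its endpoints' difference, ∂[p,q] = q − p. For instance
  ∂[1,2] = [2] − [1].
The resulting 7×9 matrix has rank 6, and its Smith normal form has invariant factors (1,1,1,1,1,1).

Reading off H_k = ker ∂_k / im ∂_{k+1}:

  H_0: rank C_0 − rank ∂_1 = 7 − 6 = 1, and the invariant factors of ∂_1 are all 1, so H_0 = Z.
  H_1: rank ker ∂_1 − rank ∂_2 = (9 − 6) − 0 = 3, and there is no ∂_2, so H_1 = Z^3.

As a check, the Euler characteristic is 7 − 9 = -2, which agrees with 1 − 3 = -2.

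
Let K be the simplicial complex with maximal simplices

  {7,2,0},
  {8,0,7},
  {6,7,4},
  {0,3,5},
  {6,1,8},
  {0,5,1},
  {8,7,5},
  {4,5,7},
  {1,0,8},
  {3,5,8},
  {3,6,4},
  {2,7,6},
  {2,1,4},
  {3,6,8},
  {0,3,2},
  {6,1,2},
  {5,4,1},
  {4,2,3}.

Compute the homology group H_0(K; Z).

H_0 = Z.

Fix the vertex order 0 < 1 < 2 < 3 < 4 < 5 < 6 < 7 < 8 and write every simplex with vertices in increasing order. Then dim K = 2 and the simplices of K are:

  0-simplices (9): [0], [1], [2], [3], [4], [5], [6], [7], [8]
  1-simplices (27): (27 of them)
  2-simplices (18): [0,1,5], [0,1,8], [0,2,3], [0,2,7], [0,3,5], [0,7,8], [1,2,4], [1,2,6], [1,4,5], [1,6,8], [2,3,4], [2,6,7], [3,4,6], [3,5,8], [3,6,8], [4,5,7], [4,6,7], [5,7,8]

giving chain groups C_0 ≅ Z^9, C_1 ≅ Z^27, C_2 ≅ Z^18.

Boundary ∂_1: C_1 → C_0 sends each edge [p,q] (with p < q) to q − p. For instance
  ∂[1,8] = [8] − [1].
The 9×27 boundary matrix has rank 8 and Smith normal form diag(1,1,1,1,1,1,1,1).

The boundary map ∂_2: C_2 → C_1 acts by ∂[p,q,r] = [q,r] − [p,r] + [p,q]. For instance
  ∂[3,5,8] = [5,8] − [3,8] + [3,5],
  ∂[1,2,6] = [2,6] − [1,6] + [1,2].
This gives a 27×18 integer matrix of rank 18; reducing to Smith normal form yields diagonal entries (1,1,1,1,1,1,1,1,1,1,1,1,1,1,1,1,1,2).

Now H_k = ker ∂_k / im ∂_{k+1}, so:

  H_0: rank C_0 − rank ∂_1 = 9 − 8 = 1, and the invariant factors of ∂_1 are all 1, so H_0 ≅ Z.

(K is a triangulation of the Klein bottle.)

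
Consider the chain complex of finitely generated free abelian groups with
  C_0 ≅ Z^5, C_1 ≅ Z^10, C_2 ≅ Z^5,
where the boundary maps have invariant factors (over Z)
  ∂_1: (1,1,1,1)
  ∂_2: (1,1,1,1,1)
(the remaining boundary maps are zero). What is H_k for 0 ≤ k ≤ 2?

H_0 = Z,  H_1 = Z,  H_2 = 0.

H_0: b_0 = 5 − 0 − 4 = 1; torsion from ∂_1 factors > 1: none. So H_0 = Z.
H_1: b_1 = 10 − 4 − 5 = 1; torsion from ∂_2 factors > 1: none. So H_1 = Z.
H_2: b_2 = 5 − 5 − 0 = 0; torsion from ∂_3 factors > 1: none. So H_2 = 0.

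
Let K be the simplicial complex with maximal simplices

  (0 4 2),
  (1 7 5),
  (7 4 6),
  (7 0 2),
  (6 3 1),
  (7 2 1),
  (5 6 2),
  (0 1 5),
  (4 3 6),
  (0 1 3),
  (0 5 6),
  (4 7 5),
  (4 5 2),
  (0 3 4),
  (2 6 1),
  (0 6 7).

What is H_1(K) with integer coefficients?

We work with the vertex ordering 0 < 1 < 2 < 3 < 4 < 5 < 6 < 7. The simplices of K, each written with vertices in increasing order, are:

  0-simplices (8): [0], [1], [2], [3], [4], [5], [6], [7]
  1-simplices (24): (24 of them)
  2-simplices (16): [0,1,3], [0,1,5], [0,2,4], [0,2,7], [0,3,4], [0,5,6], [0,6,7], [1,2,6], [1,2,7], [1,3,6], [1,5,7], [2,4,5], [2,5,6], [3,4,6], [4,5,7], [4,6,7]

Hence C_0 ≅ Z^8, C_1 ≅ Z^24, C_2 ≅ Z^16.

∂_1: C_1 → C_0 maps an edge to its endpoints' difference, ∂[p,q] = q − p.
The resulting 8×24 matrix has rank 7, and its Smith normal form has invariant factors (1,1,1,1,1,1,1).

The boundary map ∂_2: C_2 → C_1 acts by ∂[p,q,r] = [q,r] − [p,r] + [p,q]. For instance
  ∂[0,6,7] = [6,7] − [0,7] + [0,6],
  ∂[0,3,4] = [3,4] − [0,4] + [0,3].
The 24×16 boundary matrix has rank 15 and Smith normal form diag(1,1,1,1,1,1,1,1,1,1,1,1,1,1,1).

From H_k ≅ ker(∂_k) / im(∂_{k+1}) we obtain:

  H_1: rank ker ∂_1 − rank ∂_2 = (24 − 7) − 15 = 2, and the invariant factors of ∂_2 are all 1, so H_1 = Z^2.

H_1 = Z^2.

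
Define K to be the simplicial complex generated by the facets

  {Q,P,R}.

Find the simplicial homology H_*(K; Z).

Fix the vertex order P < Q < R and write every simplex with vertices in increasing order. Then dim K = 2 and the simplices of K are:

  0-simplices (3): P, Q, R
  1-simplices (3): PQ, PR, QR
  2-simplices (1): PQR

giving chain groups C_0 ≅ Z^3, C_1 ≅ Z^3, C_2 ≅ Z^1.

The boundary map ∂_1: C_1 → C_0 maps an edge to its endpoints' difference, ∂[p,q] = q − p. For instance
  ∂PQ = Q − P.
This gives a 3×3 integer matrix of rank 2; reducing to Smith normal form yields diagonal entries (1,1).

∂_2: C_2 → C_1 sends each 2-simplex [p,q,r] to [q,r] − [p,r] + [p,q]. For instance
  ∂PQR = QR − PR + PQ.
The resulting 3×1 matrix has rank 1, and its Smith normal form has invariant factors (1).

Computing H_k = (kernel of ∂_k) / (image of ∂_{k+1}):

  H_0: rank C_0 − rank ∂_1 = 3 − 2 = 1, and the invariant factors of ∂_1 are all 1, so H_0 = Z.
  H_1: rank ker ∂_1 − rank ∂_2 = (3 − 2) − 1 = 0, and the invariant factors of ∂_2 are all 1, so H_1 = 0.
  H_2: rank ker ∂_2 − rank ∂_3 = (1 − 1) − 0 = 0, and there is no ∂_3, so H_2 = 0.

As a check, the Euler characteristic is 3 − 3 + 1 = 1, which agrees with 1 − 0 + 0 = 1.

H_0 ≅ Z,  H_1 = 0,  H_2 = 0.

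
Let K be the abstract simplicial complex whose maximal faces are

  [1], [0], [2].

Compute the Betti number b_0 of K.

b_0 = 3.

Take the total order 0 < 1 < 2 on the vertex set. Then K (dimension 0) consists of the simplices:

  0-simplices (3): [0], [1], [2]

giving chain groups C_0 ≅ Z^3.

From H_k ≅ ker(∂_k) / im(∂_{k+1}) we obtain:

  H_0: rank C_0 − rank ∂_1 = 3 − 0 = 3, and there is no ∂_1, so H_0 ≅ Z^3.

Hence the Betti numbers are b_0 = 3.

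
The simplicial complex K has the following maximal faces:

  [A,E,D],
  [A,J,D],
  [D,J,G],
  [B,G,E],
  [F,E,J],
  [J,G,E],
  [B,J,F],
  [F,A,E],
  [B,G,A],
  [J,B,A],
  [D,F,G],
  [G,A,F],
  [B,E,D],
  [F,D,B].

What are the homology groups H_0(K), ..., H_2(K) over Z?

H_0 ≅ Z,  H_1 ≅ Z^2,  H_2 ≅ Z.

Take the total order A < B < D < E < F < G < J on the vertex set. Then K (dimension 2) consists of the simplices:

  0-simplices (7): A, B, D, E, F, G, J
  1-simplices (21): AB, AD, AE, AF, AG, AJ, BD, BE, BF, BG, BJ, DE, DF, DG, DJ, EF, EG, EJ, FG, FJ, GJ
  2-simplices (14): ABG, ABJ, ADE, ADJ, AEF, AFG, BDE, BDF, BEG, BFJ, DFG, DGJ, EFJ, EGJ

so the chain groups are C_0 ≅ Z^7, C_1 ≅ Z^21, C_2 ≅ Z^14.

The boundary map ∂_1: C_1 → C_0 sends each edge [p,q] (with p < q) to q − p. For instance
  ∂AD = D − A.
As a 7×21 matrix over Z this has rank 6, with invariant factors (1,1,1,1,1,1).

Boundary ∂_2: C_2 → C_1 acts by ∂[p,q,r] = [q,r] − [p,r] + [p,q]. For instance
  ∂ABJ = BJ − AJ + AB,
  ∂BEG = EG − BG + BE.
The 21×14 boundary matrix has rank 13 and Smith normal form diag(1,1,1,1,1,1,1,1,1,1,1,1,1).

Now H_k = ker ∂_k / im ∂_{k+1}, so:

  H_0: rank C_0 − rank ∂_1 = 7 − 6 = 1, and the invariant factors of ∂_1 are all 1, so H_0 = Z.
  H_1: rank ker ∂_1 − rank ∂_2 = (21 − 6) − 13 = 2, and the invariant factors of ∂_2 are all 1, so H_1 = Z^2.
  H_2: rank ker ∂_2 − rank ∂_3 = (14 − 13) − 0 = 1, and there is no ∂_3, so H_2 = Z.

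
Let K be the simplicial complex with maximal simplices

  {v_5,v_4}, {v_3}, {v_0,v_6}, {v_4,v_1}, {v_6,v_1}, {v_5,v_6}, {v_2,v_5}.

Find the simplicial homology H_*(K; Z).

Fix the vertex order v_0 < v_1 < v_2 < v_3 < v_4 < v_5 < v_6 and write every simplex with vertices in increasing order. Then dim K = 1 and the simplices of K are:

  0-simplices (7): [v_0], [v_1], [v_2], [v_3], [v_4], [v_5], [v_6]
  1-simplices (6): [v_0,v_6], [v_1,v_4], [v_1,v_6], [v_2,v_5], [v_4,v_5], [v_5,v_6]

Hence C_0 ≅ Z^7, C_1 ≅ Z^6.

The boundary map ∂_1: C_1 → C_0 sends each edge [p,q] (with p < q) to q − p. For instance
  ∂[v_2,v_5] = [v_5] − [v_2].
This gives a 7×6 integer matrix of rank 5; reducing to Smith normal form yields diagonal entries (1,1,1,1,1).

Reading off H_k = ker ∂_k / im ∂_{k+1}:

  H_0: rank C_0 − rank ∂_1 = 7 − 5 = 2, and the invariant factors of ∂_1 are all 1, so H_0 ≅ Z^2.
  H_1: rank ker ∂_1 − rank ∂_2 = (6 − 5) − 0 = 1, and there is no ∂_2, so H_1 ≅ Z.

H_0 = Z^2,  H_1 = Z.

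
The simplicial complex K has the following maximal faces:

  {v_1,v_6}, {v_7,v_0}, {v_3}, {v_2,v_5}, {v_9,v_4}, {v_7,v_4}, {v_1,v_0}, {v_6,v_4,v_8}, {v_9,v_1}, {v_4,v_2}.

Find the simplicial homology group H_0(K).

Take the total order v_0 < v_1 < v_2 < v_3 < v_4 < v_5 < v_6 < v_7 < v_8 < v_9 on the vertex set. Then K (dimension 2) consists of the simplices:

  0-simplices (10): [v_0], [v_1], [v_2], [v_3], [v_4], [v_5], [v_6], [v_7], [v_8], [v_9]
  1-simplices (11): [v_0,v_1], [v_0,v_7], [v_1,v_6], [v_1,v_9], [v_2,v_4], [v_2,v_5], [v_4,v_6], [v_4,v_7], [v_4,v_8], [v_4,v_9], [v_6,v_8]
  2-simplices (1): [v_4,v_6,v_8]

giving chain groups C_0 ≅ Z^10, C_1 ≅ Z^11, C_2 ≅ Z^1.

Boundary ∂_1: C_1 → C_0 sends each edge [p,q] (with p < q) to q − p. For instance
  ∂[v_2,v_4] = [v_4] − [v_2].
As a 10×11 matrix over Z this has rank 8, with invariant factors (1,1,1,1,1,1,1,1).

Boundary ∂_2: C_2 → C_1 acts by ∂[p,q,r] = [q,r] − [p,r] + [p,q]. For instance
  ∂[v_4,v_6,v_8] = [v_6,v_8] − [v_4,v_8] + [v_4,v_6].
The resulting 11×1 matrix has rank 1, and its Smith normal form has invariant factors (1).

Computing H_k = (kernel of ∂_k) / (image of ∂_{k+1}):

  H_0: rank C_0 − rank ∂_1 = 10 − 8 = 2, and the invariant factors of ∂_1 are all 1, so H_0 = Z^2.

H_0 ≅ Z^2.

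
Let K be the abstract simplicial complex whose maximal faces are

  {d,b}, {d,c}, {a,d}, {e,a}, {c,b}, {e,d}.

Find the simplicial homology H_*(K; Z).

H_0 = Z,  H_1 = Z^2.

Order the vertices as a < b < c < d < e. Listing each simplex with vertices in this order, K has dimension 1 with simplices:

  0-simplices (5): a, b, c, d, e
  1-simplices (6): ad, ae, bc, bd, cd, de

so the chain groups are C_0 ≅ Z^5, C_1 ≅ Z^6.

The boundary map ∂_1: C_1 → C_0 maps an edge to its endpoints' difference, ∂[p,q] = q − p.
The resulting 5×6 matrix has rank 4, and its Smith normal form has invariant factors (1,1,1,1).

From H_k ≅ ker(∂_k) / im(∂_{k+1}) we obtain:

  H_0: rank C_0 − rank ∂_1 = 5 − 4 = 1, and the invariant factors of ∂_1 are all 1, so H_0 ≅ Z.
  H_1: rank ker ∂_1 − rank ∂_2 = (6 − 4) − 0 = 2, and there is no ∂_2, so H_1 ≅ Z^2.

As a check, the Euler characteristic is 5 − 6 = -1, which agrees with 1 − 2 = -1.
(K is a triangulation of a wedge of 2 circles.)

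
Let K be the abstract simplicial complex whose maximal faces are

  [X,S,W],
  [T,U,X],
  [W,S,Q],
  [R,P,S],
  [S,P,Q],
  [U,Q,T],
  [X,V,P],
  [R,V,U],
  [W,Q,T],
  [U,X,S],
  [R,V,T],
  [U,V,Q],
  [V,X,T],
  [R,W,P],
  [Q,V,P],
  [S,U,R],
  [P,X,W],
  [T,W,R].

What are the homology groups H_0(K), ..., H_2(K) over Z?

K has 9 vertices, 27 edges, 18 triangles.
rank ∂_0 = 0, rank ∂_1 = 8 ⇒ b_0 = 9 − 0 − 8 = 1; all invariant factors of ∂_1 are 1 so no torsion. So H_0 = Z.
rank ∂_1 = 8, rank ∂_2 = 18 ⇒ b_1 = 27 − 8 − 18 = 1; ∂_2 has invariant factor(s) [2] giving torsion. So H_1 = Z ⊕ Z/2.
rank ∂_2 = 18, rank ∂_3 = 0 ⇒ b_2 = 18 − 18 − 0 = 0. So H_2 = 0.

H_0 = Z,  H_1 = Z ⊕ Z/2,  H_2 = 0.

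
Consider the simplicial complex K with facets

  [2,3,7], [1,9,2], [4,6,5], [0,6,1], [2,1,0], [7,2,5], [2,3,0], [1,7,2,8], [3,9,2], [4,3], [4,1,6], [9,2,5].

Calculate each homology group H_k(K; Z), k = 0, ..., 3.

Take the total order 0 < 1 < 2 < 3 < 4 < 5 < 6 < 7 < 8 < 9 on the vertex set. Then K (dimension 3) consists of the simplices:

  0-simplices (10): [0], [1], [2], [3], [4], [5], [6], [7], [8], [9]
  1-simplices (24): (24 of them)
  2-simplices (14): [0,1,2], [0,1,6], [0,2,3], [1,2,7], [1,2,8], [1,2,9], [1,4,6], [1,7,8], [2,3,7], [2,3,9], [2,5,7], [2,5,9], [2,7,8], [4,5,6]
  3-simplices (1): [1,2,7,8]

so the chain groups are C_0 ≅ Z^10, C_1 ≅ Z^24, C_2 ≅ Z^14, C_3 ≅ Z^1.

Boundary ∂_1: C_1 → C_0 sends each edge [p,q] (with p < q) to q − p.
As a 10×24 matrix over Z this has rank 9, with invariant factors (1,1,1,1,1,1,1,1,1).

Boundary ∂_2: C_2 → C_1 sends each 2-simplex [p,q,r] to [q,r] − [p,r] + [p,q]. For instance
  ∂[2,5,7] = [5,7] − [2,7] + [2,5],
  ∂[1,2,7] = [2,7] − [1,7] + [1,2].
As a 24×14 matrix over Z this has rank 13, with invariant factors (1,1,1,1,1,1,1,1,1,1,1,1,1).

Boundary ∂_3: C_3 → C_2 sends each 3-simplex σ to the alternating sum Σ_i (−1)^i (σ with its i-th vertex removed). For instance
  ∂[1,2,7,8] = [2,7,8] − [1,7,8] + [1,2,8] − [1,2,7].
The resulting 14×1 matrix has rank 1, and its Smith normal form has invariant factors (1).

From H_k ≅ ker(∂_k) / im(∂_{k+1}) we obtain:

  H_0: rank C_0 − rank ∂_1 = 10 − 9 = 1, and the invariant factors of ∂_1 are all 1, so H_0 = Z.
  H_1: rank ker ∂_1 − rank ∂_2 = (24 − 9) − 13 = 2, and the invariant factors of ∂_2 are all 1, so H_1 = Z^2.
  H_2: rank ker ∂_2 − rank ∂_3 = (14 − 13) − 1 = 0, and the invariant factors of ∂_3 are all 1, so H_2 = 0.
  H_3: rank ker ∂_3 − rank ∂_4 = (1 − 1) − 0 = 0, and there is no ∂_4, so H_3 = 0.

H_0 ≅ Z,  H_1 ≅ Z^2,  H_2 = 0,  H_3 = 0.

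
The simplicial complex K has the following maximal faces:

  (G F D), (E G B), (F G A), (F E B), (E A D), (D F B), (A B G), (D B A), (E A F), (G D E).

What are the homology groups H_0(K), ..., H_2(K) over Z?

H_0 = Z,  H_1 = Z/2,  H_2 = 0.

Take the total order A < B < D < E < F < G on the vertex set. Then K (dimension 2) consists of the simplices:

  0-simplices (6): A, B, D, E, F, G
  1-simplices (15): AB, AD, AE, AF, AG, BD, BE, BF, BG, DE, DF, DG, EF, EG, FG
  2-simplices (10): ABD, ABG, ADE, AEF, AFG, BDF, BEF, BEG, DEG, DFG

so the chain groups are C_0 ≅ Z^6, C_1 ≅ Z^15, C_2 ≅ Z^10.

∂_1: C_1 → C_0 maps an edge to its endpoints' difference, ∂[p,q] = q − p.
The 6×15 boundary matrix has rank 5 and Smith normal form diag(1,1,1,1,1).

Boundary ∂_2: C_2 → C_1 acts by ∂[p,q,r] = [q,r] − [p,r] + [p,q]. For instance
  ∂BEG = EG − BG + BE,
  ∂AFG = FG − AG + AF.
As a 15×10 matrix over Z this has rank 10, with invariant factors (1,1,1,1,1,1,1,1,1,2).

Now H_k = ker ∂_k / im ∂_{k+1}, so:

  H_0: rank C_0 − rank ∂_1 = 6 − 5 = 1, and the invariant factors of ∂_1 are all 1, so H_0 ≅ Z.
  H_1: rank ker ∂_1 − rank ∂_2 = (15 − 5) − 10 = 0, and ∂_2 has invariant factor 2 > 1, so H_1 ≅ Z/2.
  H_2: rank ker ∂_2 − rank ∂_3 = (10 − 10) − 0 = 0, and there is no ∂_3, so H_2 ≅ 0.

As a check, the Euler characteristic is 6 − 15 + 10 = 1, which agrees with 1 − 0 + 0 = 1.
(K is a triangulation of the real projective plane RP^2.)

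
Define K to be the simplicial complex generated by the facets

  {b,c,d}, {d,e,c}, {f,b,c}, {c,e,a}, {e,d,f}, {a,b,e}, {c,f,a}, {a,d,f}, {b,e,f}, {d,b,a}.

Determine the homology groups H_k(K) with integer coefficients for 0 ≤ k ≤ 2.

H_0 ≅ Z,  H_1 ≅ Z/2,  H_2 = 0.

K has 6 vertices, 15 edges, 10 triangles.
rank ∂_0 = 0, rank ∂_1 = 5 ⇒ b_0 = 6 − 0 − 5 = 1; all invariant factors of ∂_1 are 1 so no torsion. So H_0 ≅ Z.
rank ∂_1 = 5, rank ∂_2 = 10 ⇒ b_1 = 15 − 5 − 10 = 0; ∂_2 has invariant factor(s) [2] giving torsion. So H_1 ≅ Z/2.
rank ∂_2 = 10, rank ∂_3 = 0 ⇒ b_2 = 10 − 10 − 0 = 0. So H_2 ≅ 0.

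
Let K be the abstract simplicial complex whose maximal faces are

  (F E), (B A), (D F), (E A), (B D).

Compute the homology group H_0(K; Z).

Order the vertices as A < B < D < E < F. Listing each simplex with vertices in this order, K has dimension 1 with simplices:

  0-simplices (5): A, B, D, E, F
  1-simplices (5): AB, AE, BD, DF, EF

Hence C_0 ≅ Z^5, C_1 ≅ Z^5.

Boundary ∂_1: C_1 → C_0 is given by ∂[p,q] = [q] − [p].
As a 5×5 matrix over Z this has rank 4, with invariant factors (1,1,1,1).

Reading off H_k = ker ∂_k / im ∂_{k+1}:

  H_0: rank C_0 − rank ∂_1 = 5 − 4 = 1, and the invariant factors of ∂_1 are all 1, so H_0 = Z.

H_0 = Z.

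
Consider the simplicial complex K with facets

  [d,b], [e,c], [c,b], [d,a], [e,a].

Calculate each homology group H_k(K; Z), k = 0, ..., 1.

Take the total order a < b < c < d < e on the vertex set. Then K (dimension 1) consists of the simplices:

  0-simplices (5): a, b, c, d, e
  1-simplices (5): ad, ae, bc, bd, ce

so the chain groups are C_0 ≅ Z^5, C_1 ≅ Z^5.

The boundary map ∂_1: C_1 → C_0 is given by ∂[p,q] = [q] − [p].
The resulting 5×5 matrix has rank 4, and its Smith normal form has invariant factors (1,1,1,1).

Now H_k = ker ∂_k / im ∂_{k+1}, so:

  H_0: rank C_0 − rank ∂_1 = 5 − 4 = 1, and the invariant factors of ∂_1 are all 1, so H_0 ≅ Z.
  H_1: rank ker ∂_1 − rank ∂_2 = (5 − 4) − 0 = 1, and there is no ∂_2, so H_1 ≅ Z.

H_0 = Z,  H_1 = Z.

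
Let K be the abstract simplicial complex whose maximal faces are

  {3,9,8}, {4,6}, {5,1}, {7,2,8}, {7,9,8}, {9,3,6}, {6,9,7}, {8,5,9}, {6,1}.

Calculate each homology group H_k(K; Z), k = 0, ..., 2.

H_0 = Z,  H_1 = Z,  H_2 = 0.

Take the total order 1 < 2 < 3 < 4 < 5 < 6 < 7 < 8 < 9 on the vertex set. Then K (dimension 2) consists of the simplices:

  0-simplices (9): [1], [2], [3], [4], [5], [6], [7], [8], [9]
  1-simplices (15): [1,5], [1,6], [2,7], [2,8], [3,6], [3,8], [3,9], [4,6], [5,8], [5,9], [6,7], [6,9], [7,8], [7,9], [8,9]
  2-simplices (6): [2,7,8], [3,6,9], [3,8,9], [5,8,9], [6,7,9], [7,8,9]

Hence C_0 ≅ Z^9, C_1 ≅ Z^15, C_2 ≅ Z^6.

The boundary map ∂_1: C_1 → C_0 sends each edge [p,q] (with p < q) to q − p. For instance
  ∂[4,6] = [6] − [4].
The 9×15 boundary matrix has rank 8 and Smith normal form diag(1,1,1,1,1,1,1,1).

∂_2: C_2 → C_1 acts by ∂[p,q,r] = [q,r] − [p,r] + [p,q]. For instance
  ∂[6,7,9] = [7,9] − [6,9] + [6,7],
  ∂[3,8,9] = [8,9] − [3,9] + [3,8].
As a 15×6 matrix over Z this has rank 6, with invariant factors (1,1,1,1,1,1).

Now H_k = ker ∂_k / im ∂_{k+1}, so:

  H_0: rank C_0 − rank ∂_1 = 9 − 8 = 1, and the invariant factors of ∂_1 are all 1, so H_0 = Z.
  H_1: rank ker ∂_1 − rank ∂_2 = (15 − 8) − 6 = 1, and the invariant factors of ∂_2 are all 1, so H_1 = Z.
  H_2: rank ker ∂_2 − rank ∂_3 = (6 − 6) − 0 = 0, and there is no ∂_3, so H_2 = 0.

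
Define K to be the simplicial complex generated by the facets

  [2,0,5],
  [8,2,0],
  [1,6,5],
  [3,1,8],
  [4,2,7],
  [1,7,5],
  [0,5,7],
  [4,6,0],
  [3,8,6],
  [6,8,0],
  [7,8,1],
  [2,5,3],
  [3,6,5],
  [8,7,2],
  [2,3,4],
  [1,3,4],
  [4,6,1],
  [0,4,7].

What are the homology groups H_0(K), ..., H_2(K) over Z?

Take the total order 0 < 1 < 2 < 3 < 4 < 5 < 6 < 7 < 8 on the vertex set. Then K (dimension 2) consists of the simplices:

  0-simplices (9): [0], [1], [2], [3], [4], [5], [6], [7], [8]
  1-simplices (27): (27 of them)
  2-simplices (18): [0,2,5], [0,2,8], [0,4,6], [0,4,7], [0,5,7], [0,6,8], [1,3,4], [1,3,8], [1,4,6], [1,5,6], [1,5,7], [1,7,8], [2,3,4], [2,3,5], [2,4,7], [2,7,8], [3,5,6], [3,6,8]

Hence C_0 ≅ Z^9, C_1 ≅ Z^27, C_2 ≅ Z^18.

Boundary ∂_1: C_1 → C_0 sends each edge [p,q] (with p < q) to q − p. For instance
  ∂[0,4] = [4] − [0].
The 9×27 boundary matrix has rank 8 and Smith normal form diag(1,1,1,1,1,1,1,1).

The boundary map ∂_2: C_2 → C_1 sends each 2-simplex [p,q,r] to [q,r] − [p,r] + [p,q]. For instance
  ∂[0,2,5] = [2,5] − [0,5] + [0,2],
  ∂[0,4,6] = [4,6] − [0,6] + [0,4].
The 27×18 boundary matrix has rank 18 and Smith normal form diag(1,1,1,1,1,1,1,1,1,1,1,1,1,1,1,1,1,2).

From H_k ≅ ker(∂_k) / im(∂_{k+1}) we obtain:

  H_0: rank C_0 − rank ∂_1 = 9 − 8 = 1, and the invariant factors of ∂_1 are all 1, so H_0 ≅ Z.
  H_1: rank ker ∂_1 − rank ∂_2 = (27 − 8) − 18 = 1, and ∂_2 has invariant factor 2 > 1, so H_1 ≅ Z ⊕ Z/2.
  H_2: rank ker ∂_2 − rank ∂_3 = (18 − 18) − 0 = 0, and there is no ∂_3, so H_2 ≅ 0.

As a check, the Euler characteristic is 9 − 27 + 18 = 0, which agrees with 1 − 1 + 0 = 0.

H_0 = Z,  H_1 = Z ⊕ Z/2,  H_2 = 0.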